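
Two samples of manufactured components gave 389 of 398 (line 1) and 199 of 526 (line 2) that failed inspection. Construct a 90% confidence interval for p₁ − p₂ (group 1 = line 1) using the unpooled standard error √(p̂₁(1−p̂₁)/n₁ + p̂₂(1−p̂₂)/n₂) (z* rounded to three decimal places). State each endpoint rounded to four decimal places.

p̂₁ = 389/398 = 0.97739, p̂₂ = 199/526 = 0.37833; p̂₁ − p̂₂ = 0.59906.
Unpooled SE = √(p̂₁(1−p̂₁)/n₁ + p̂₂(1−p̂₂)/n₂) = √(0.000055532 + 0.000447140) = 0.022420.
The 90% critical value is z* = 1.645. Margin = 1.645·0.022420 = 0.03688.
Interval: 0.59906 ± 0.03688 → (0.5622, 0.6359).

(0.5622, 0.6359)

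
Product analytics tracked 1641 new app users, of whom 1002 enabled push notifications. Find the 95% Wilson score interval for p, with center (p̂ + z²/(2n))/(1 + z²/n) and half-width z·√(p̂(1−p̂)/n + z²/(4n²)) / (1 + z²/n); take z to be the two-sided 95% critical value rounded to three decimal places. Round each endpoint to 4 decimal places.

(0.5868, 0.6339)

p̂ = 1002/1641 = 0.61060; z = 1.960, so z² = 3.841600.
Denominator 1 + z²/n = 1 + 3.841600/1641 = 1.002341.
Adjusted center: (0.61060 + z²/(2n))/1.002341 = 0.61034.
Radicand: p̂(1−p̂)/n + z²/(4n²) = 0.000144891 + 0.000000357 = 0.000145248.
Half-width = 1.960·√0.000145248/1.002341 = 0.02357.
Interval: 0.61034 ± 0.02357 → (0.5868, 0.6339).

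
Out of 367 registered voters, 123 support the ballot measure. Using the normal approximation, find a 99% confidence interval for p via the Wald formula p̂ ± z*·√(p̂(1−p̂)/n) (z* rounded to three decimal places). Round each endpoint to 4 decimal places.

(0.2717, 0.3986)

p̂ = 123/367 = 0.33515.
SE(p̂) = √(0.33515·0.66485/367) = 0.024640.
The 99% critical value is z* = 2.576.
Margin of error: 2.576 × 0.024640 = 0.06347.
Interval: 0.33515 ± 0.06347 → (0.2717, 0.3986).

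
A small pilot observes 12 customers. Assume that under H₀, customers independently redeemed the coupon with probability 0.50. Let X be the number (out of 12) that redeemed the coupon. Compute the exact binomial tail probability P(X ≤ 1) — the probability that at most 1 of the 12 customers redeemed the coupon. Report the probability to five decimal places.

P = 0.00317

X is binomial with n = 12 and p = 0.50.
P(X ≤ 1) = C(12,0)·0.50^0·0.50^12 + C(12,1)·0.50^1·0.50^11.
= 0.000244 + 0.002930 = 0.00317.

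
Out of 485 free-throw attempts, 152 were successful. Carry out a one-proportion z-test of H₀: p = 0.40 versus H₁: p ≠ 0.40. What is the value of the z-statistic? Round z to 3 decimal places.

p̂ = 152/485 = 0.31340.
Null standard error: √(0.40·0.60/485) = √0.000494845 = 0.022245.
Test statistic: z = -0.08660/0.022245 = -3.893.

z = -3.893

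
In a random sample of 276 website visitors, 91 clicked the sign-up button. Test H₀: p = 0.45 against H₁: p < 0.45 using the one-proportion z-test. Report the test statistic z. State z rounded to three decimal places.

z = -4.017

With x = 91 successes in n = 276, p̂ = 0.32971.
Under H₀, SE = √(p₀(1−p₀)/n) = √(0.45·0.55/276) = √0.000896739 = 0.029946.
z = (0.32971 − 0.45)/0.029946 = -0.12029/0.029946 = -4.017.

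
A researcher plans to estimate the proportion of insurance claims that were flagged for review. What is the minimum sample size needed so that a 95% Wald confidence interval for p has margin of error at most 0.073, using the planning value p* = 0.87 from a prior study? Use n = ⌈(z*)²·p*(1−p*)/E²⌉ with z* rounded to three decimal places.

n = 82

The 95% critical value is z* = 1.960.
p*(1−p*) = 0.1131.
(z*)²·p*(1−p*)/E² = 3.841600·0.1131/0.005329 = 81.532.
Rounding up, n = 82.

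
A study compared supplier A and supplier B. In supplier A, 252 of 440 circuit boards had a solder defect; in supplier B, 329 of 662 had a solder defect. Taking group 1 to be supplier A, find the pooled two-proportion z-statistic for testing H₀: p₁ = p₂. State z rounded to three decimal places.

z = 2.467

Sample proportions: p̂₁ = 252/440 = 0.57273 and p̂₂ = 329/662 = 0.49698.
Pooled p̂ = (252+329)/(440+662) = 581/1102 = 0.52722.
Pooled SE = √[0.2492589·0.00378330] ≈ 0.030709.
z = 0.07575/0.030709 = 2.467.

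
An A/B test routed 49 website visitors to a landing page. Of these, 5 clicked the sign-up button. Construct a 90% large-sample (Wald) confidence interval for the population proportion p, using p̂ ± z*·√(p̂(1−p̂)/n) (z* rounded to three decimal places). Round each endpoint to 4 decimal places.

(0.0309, 0.1732)

Sample proportion p̂ = 5/49 = 0.10204.
SE(p̂) = √(0.10204·0.89796/49) = 0.043243.
For 90% confidence, z* = 1.645.
Margin = 1.645·0.043243 = 0.07113.
Interval: 0.10204 ± 0.07113 → (0.0309, 0.1732).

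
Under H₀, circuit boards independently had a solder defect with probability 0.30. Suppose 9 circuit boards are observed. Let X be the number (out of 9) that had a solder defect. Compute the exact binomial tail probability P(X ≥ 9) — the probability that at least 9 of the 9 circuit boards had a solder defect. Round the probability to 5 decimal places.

P = 0.00002

X ~ Binomial(n=9, p=0.30).
P(X ≥ 9) = C(9,9)·0.30^9·0.70^0.
= 0.000020 = 0.00002.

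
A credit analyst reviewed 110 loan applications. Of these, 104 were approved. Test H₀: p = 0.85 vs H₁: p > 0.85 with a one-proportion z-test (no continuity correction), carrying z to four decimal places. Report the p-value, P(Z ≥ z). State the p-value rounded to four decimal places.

With x = 104 successes in n = 110, p̂ = 0.94545.
Under H₀, SE = √(p₀(1−p₀)/n) = √(0.85·0.15/110) = √0.001159091 = 0.034045.
Test statistic (full precision, shown to 4 dp): z = (104/110 − 0.85)/SE₀ ≈ 2.8037.
From the standard normal, P(Z ≥ z) = 0.0025.

p-value = 0.0025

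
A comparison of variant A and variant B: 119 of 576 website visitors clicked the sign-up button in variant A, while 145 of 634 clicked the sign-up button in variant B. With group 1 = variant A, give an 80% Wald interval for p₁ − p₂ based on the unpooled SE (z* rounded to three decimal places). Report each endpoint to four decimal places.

p̂₁ = 0.20660, p̂₂ = 0.22871, so the observed difference is -0.02211.
SE = √(0.000284574 + 0.000278233) = √0.000562807 = 0.023724.
The 80% critical value is z* = 1.282. Margin of error = 0.03041.
CI: -0.02211 ± 0.03041 = (-0.0525, 0.0083).

(-0.0525, 0.0083)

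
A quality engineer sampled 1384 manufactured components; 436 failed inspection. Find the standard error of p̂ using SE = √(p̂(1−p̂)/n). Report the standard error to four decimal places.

p̂ = 436/1384 = 0.31503.
p̂(1−p̂) = 0.31503·0.68497 = 0.215786.
Dividing by n and taking the root: √0.000155915 = 0.0125.

SE = 0.0125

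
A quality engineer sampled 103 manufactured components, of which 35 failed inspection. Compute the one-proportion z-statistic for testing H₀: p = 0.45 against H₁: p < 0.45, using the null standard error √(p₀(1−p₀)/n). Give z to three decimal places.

z = -2.248

The sample proportion is 35/103 = 0.33981.
Under H₀, SE = √(p₀(1−p₀)/n) = √(0.45·0.55/103) = √0.002402913 = 0.049020.
Test statistic: z = -0.11019/0.049020 = -2.248.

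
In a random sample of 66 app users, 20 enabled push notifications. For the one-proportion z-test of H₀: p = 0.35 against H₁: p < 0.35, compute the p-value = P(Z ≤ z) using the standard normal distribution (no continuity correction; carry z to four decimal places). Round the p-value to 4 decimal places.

p-value = 0.2119

Sample proportion p̂ = 20/66 = 0.30303.
Under H₀, SE = √(p₀(1−p₀)/n) = √(0.35·0.65/66) = √0.003446970 = 0.058711.
Test statistic (full precision, shown to 4 dp): z = (20/66 − 0.35)/SE₀ ≈ -0.8000.
From the standard normal, P(Z ≤ z) = 0.2119.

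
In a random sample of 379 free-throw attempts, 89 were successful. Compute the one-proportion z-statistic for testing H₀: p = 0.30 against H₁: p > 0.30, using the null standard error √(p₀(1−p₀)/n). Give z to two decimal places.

z = -2.77

With x = 89 successes in n = 379, p̂ = 0.23483.
Null standard error: √(0.30·0.70/379) = √0.000554090 = 0.023539.
z = (0.23483 − 0.30)/0.023539 = -0.06517/0.023539 = -2.77.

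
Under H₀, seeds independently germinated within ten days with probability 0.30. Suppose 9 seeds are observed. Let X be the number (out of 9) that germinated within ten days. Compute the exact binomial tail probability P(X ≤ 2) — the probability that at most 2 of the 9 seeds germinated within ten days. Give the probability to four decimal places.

P = 0.4628

X ~ Binomial(n=9, p=0.30).
P(X ≤ 2) = C(9,0)·0.30^0·0.70^9 + C(9,1)·0.30^1·0.70^8 + C(9,2)·0.30^2·0.70^7.
= 0.040354 + 0.155650 + 0.266828 = 0.4628.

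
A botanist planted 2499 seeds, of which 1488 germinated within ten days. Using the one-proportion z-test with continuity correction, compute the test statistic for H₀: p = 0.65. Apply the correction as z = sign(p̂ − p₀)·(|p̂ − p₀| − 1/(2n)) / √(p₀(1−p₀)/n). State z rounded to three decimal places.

The sample proportion is 1488/2499 = 0.59544. p̂ − p₀ = -0.054562.
Continuity correction 1/(2n) = 1/4998 = 0.000200.
Corrected numerator: |-0.054562| − 0.000200 = 0.054362.
Under H₀, SE = √(p₀(1−p₀)/n) = √(0.65·0.35/2499) = √0.000091036 = 0.009541.
z = −0.054362/0.009541 = -5.698.

z = -5.698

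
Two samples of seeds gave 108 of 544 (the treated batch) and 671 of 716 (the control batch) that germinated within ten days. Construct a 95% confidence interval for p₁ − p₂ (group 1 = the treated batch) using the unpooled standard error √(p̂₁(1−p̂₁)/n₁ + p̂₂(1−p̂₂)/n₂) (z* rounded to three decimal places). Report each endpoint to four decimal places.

p̂₁ = 108/544 = 0.19853, p̂₂ = 671/716 = 0.93715; p̂₁ − p̂₂ = -0.73862.
Unpooled SE = √(p̂₁(1−p̂₁)/n₁ + p̂₂(1−p̂₂)/n₂) = √(0.000292492 + 0.000082261) = 0.019359.
z* = 1.960 at the 95% level. Margin of error = 0.03794.
So the interval runs from -0.7766 to -0.7007.

(-0.7766, -0.7007)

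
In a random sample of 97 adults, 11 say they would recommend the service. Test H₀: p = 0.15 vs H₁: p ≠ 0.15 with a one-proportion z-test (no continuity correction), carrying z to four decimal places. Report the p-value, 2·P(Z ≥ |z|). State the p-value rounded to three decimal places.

Sample proportion p̂ = 11/97 = 0.11340.
SE₀ = √(0.15·0.85/97) = 0.036255.
Test statistic (full precision, shown to 4 dp): z = (11/97 − 0.15)/SE₀ ≈ -1.0095.
p-value = 2·P(Z ≥ |z|) with z = -1.0095 → 0.313.

p-value = 0.313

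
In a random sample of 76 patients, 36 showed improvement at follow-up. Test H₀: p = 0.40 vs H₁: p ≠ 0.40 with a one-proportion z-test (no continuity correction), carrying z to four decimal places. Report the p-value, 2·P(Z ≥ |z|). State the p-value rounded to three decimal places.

p-value = 0.190

The sample proportion is 36/76 = 0.47368.
SE₀ = √(0.40·0.60/76) = 0.056195.
Test statistic (full precision, shown to 4 dp): z = (36/76 − 0.40)/SE₀ ≈ 1.3112.
p-value = 2·P(Z ≥ |z|) with z = 1.3112 → 0.190.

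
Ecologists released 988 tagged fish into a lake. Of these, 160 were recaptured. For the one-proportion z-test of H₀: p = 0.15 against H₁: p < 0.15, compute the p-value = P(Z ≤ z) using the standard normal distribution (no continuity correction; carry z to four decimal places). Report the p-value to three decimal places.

p-value = 0.853

With x = 160 successes in n = 988, p̂ = 0.16194.
Under H₀, SE = √(p₀(1−p₀)/n) = √(0.15·0.85/988) = √0.000129049 = 0.011360.
Test statistic (full precision, shown to 4 dp): z = (160/988 − 0.15)/SE₀ ≈ 1.0514.
From the standard normal, P(Z ≤ z) = 0.853.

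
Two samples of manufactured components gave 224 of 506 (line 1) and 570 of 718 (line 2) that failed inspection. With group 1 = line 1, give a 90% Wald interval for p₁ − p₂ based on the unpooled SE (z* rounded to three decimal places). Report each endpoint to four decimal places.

p̂₁ = 224/506 = 0.44269, p̂₂ = 570/718 = 0.79387; p̂₁ − p̂₂ = -0.35118.
SE = √(0.000487580 + 0.000227910) = √0.000715490 = 0.026749.
z* = 1.645 at the 90% level. Margin = 1.645·0.026749 = 0.04400.
So the interval runs from -0.3952 to -0.3072.

(-0.3952, -0.3072)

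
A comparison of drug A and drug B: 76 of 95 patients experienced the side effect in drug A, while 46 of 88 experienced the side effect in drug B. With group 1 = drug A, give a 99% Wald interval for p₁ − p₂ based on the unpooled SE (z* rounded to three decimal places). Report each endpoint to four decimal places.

(0.1041, 0.4504)

p̂₁ = 76/95 = 0.80000, p̂₂ = 46/88 = 0.52273; p̂₁ − p̂₂ = 0.27727.
SE = √(0.001684211 + 0.002835039) = √0.004519250 = 0.067225.
For 99% confidence, z* = 2.576. Margin of error = 0.17317.
So the interval runs from 0.1041 to 0.4504.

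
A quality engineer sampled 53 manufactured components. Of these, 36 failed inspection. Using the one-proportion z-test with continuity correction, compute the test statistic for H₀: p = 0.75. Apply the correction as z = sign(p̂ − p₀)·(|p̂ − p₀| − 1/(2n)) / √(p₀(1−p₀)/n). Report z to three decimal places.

z = -1.031

The sample proportion is 36/53 = 0.67925. p̂ − p₀ = -0.070755.
1/(2n) = 0.009434.
Corrected numerator: |-0.070755| − 0.009434 = 0.061321.
Null standard error: √(0.75·0.25/53) = √0.003537736 = 0.059479.
z = −0.061321/0.059479 = -1.031.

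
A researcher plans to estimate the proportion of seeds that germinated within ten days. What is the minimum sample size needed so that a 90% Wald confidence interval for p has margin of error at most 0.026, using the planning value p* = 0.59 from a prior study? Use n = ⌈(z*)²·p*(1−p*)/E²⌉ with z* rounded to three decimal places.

z* = 1.645 at the 90% level.
p*(1−p*) = 0.2419.
Required n before rounding: 2.706025 × 0.2419 / 0.026² = 968.325.
⌈968.325⌉ = 969.

n = 969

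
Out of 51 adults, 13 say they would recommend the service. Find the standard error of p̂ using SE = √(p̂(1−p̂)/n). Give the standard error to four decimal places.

SE = 0.0610

Sample proportion p̂ = 13/51 = 0.25490.
p̂(1−p̂) = 0.189926.
SE = √(0.189926/51) = √0.003724039 = 0.0610.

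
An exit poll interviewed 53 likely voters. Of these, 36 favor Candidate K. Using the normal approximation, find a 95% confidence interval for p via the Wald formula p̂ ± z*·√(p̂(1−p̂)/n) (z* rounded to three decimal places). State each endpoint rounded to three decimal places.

(0.554, 0.805)

With x = 36 successes in n = 53, p̂ = 0.67925.
Standard error of p̂: √(0.217871/53) = √0.004110776 = 0.064115.
z* = 1.960 at the 95% level.
Margin of error: 1.960 × 0.064115 = 0.12567.
So the interval runs from 0.554 to 0.805.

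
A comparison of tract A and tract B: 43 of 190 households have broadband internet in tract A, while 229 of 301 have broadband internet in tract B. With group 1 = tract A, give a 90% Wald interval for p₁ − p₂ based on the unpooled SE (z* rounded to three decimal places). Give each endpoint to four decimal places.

p̂₁ = 43/190 = 0.22632, p̂₂ = 229/301 = 0.76080; p̂₁ − p̂₂ = -0.53448.
SE = √(0.000921563 + 0.000604600) = √0.001526163 = 0.039066.
z* = 1.645 at the 90% level. Margin = 1.645·0.039066 = 0.06426.
Interval: -0.53448 ± 0.06426 → (-0.5987, -0.4702).

(-0.5987, -0.4702)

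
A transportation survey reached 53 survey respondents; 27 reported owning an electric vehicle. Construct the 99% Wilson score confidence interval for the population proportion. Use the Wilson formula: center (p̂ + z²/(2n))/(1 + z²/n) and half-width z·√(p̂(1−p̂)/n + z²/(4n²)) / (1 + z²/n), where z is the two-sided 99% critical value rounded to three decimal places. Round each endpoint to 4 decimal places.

Here p̂ = 27/53 = 0.50943 and z = 2.576 (z² = 6.635776).
Denominator 1 + z²/n = 1 + 6.635776/53 = 1.125203.
Adjusted center: (0.50943 + z²/(2n))/1.125203 = 0.50838.
Radicand: p̂(1−p̂)/n + z²/(4n²) = 0.004715302 + 0.000590582 = 0.005305884.
Half-width = z·√(radicand)/denom = 2.576·0.072841/1.125203 = 0.16676.
CI: 0.50838 ± 0.16676 = (0.3416, 0.6751).

(0.3416, 0.6751)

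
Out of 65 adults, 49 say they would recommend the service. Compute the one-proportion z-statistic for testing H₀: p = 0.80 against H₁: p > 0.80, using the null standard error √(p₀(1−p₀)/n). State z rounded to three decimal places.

Sample proportion p̂ = 49/65 = 0.75385.
Null standard error: √(0.80·0.20/65) = √0.002461538 = 0.049614.
Test statistic: z = -0.04615/0.049614 = -0.930.

z = -0.930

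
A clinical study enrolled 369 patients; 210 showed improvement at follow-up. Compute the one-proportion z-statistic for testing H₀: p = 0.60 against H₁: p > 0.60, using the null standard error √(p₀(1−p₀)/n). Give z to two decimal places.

z = -1.21

The sample proportion is 210/369 = 0.56911.
Under H₀, SE = √(p₀(1−p₀)/n) = √(0.60·0.40/369) = √0.000650407 = 0.025503.
z = (0.56911 − 0.60)/0.025503 = -0.03089/0.025503 = -1.21.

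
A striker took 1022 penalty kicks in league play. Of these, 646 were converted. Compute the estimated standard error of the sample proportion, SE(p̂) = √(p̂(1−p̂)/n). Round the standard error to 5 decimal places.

SE = 0.01508

Sample proportion p̂ = 646/1022 = 0.63209.
p̂(1−p̂) = 0.63209·0.36791 = 0.232552.
SE = √(0.232552/1022) = √0.000227546 = 0.01508.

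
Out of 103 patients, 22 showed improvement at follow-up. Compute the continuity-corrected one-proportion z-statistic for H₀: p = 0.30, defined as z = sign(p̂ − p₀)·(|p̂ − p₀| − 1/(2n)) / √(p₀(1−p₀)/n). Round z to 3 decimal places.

The sample proportion is 22/103 = 0.21359. p̂ − p₀ = -0.086408.
1/(2n) = 0.004854.
Corrected numerator: |-0.086408| − 0.004854 = 0.081554.
Under H₀, SE = √(p₀(1−p₀)/n) = √(0.30·0.70/103) = √0.002038835 = 0.045153.
z = (−)0.081554/0.045153 = -1.806.

z = -1.806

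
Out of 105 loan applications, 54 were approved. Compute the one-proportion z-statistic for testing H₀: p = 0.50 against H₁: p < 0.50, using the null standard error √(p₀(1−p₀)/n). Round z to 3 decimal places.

z = 0.293

The sample proportion is 54/105 = 0.51429.
SE₀ = √(0.50·0.50/105) = 0.048795.
z = (0.51429 − 0.50)/0.048795 = 0.01429/0.048795 = 0.293.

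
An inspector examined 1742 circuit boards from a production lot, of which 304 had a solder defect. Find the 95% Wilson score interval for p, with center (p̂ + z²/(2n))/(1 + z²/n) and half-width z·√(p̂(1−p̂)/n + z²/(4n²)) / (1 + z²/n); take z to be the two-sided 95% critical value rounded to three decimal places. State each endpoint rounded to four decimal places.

p̂ = 304/1742 = 0.17451; z = 1.960, so z² = 3.841600.
Denominator 1 + z²/n = 1 + 3.841600/1742 = 1.002205.
Adjusted center: (0.17451 + z²/(2n))/1.002205 = 0.17523.
Radicand: p̂(1−p̂)/n + z²/(4n²) = 0.000082697 + 0.000000316 = 0.000083013.
Half-width = 1.960·√0.000083013/1.002205 = 0.01782.
Interval: 0.17523 ± 0.01782 → (0.1574, 0.1930).

(0.1574, 0.1930)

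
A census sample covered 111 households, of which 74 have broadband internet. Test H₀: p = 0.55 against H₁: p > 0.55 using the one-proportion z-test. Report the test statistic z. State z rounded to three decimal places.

z = 2.471

Sample proportion p̂ = 74/111 = 0.66667.
Under H₀, SE = √(p₀(1−p₀)/n) = √(0.55·0.45/111) = √0.002229730 = 0.047220.
Test statistic: z = 0.11667/0.047220 = 2.471.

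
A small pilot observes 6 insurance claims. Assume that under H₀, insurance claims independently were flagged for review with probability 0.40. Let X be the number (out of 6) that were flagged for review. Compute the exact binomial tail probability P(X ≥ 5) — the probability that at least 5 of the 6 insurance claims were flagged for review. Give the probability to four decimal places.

P = 0.0410

X is binomial with n = 6 and p = 0.40.
P(X ≥ 5) = C(6,5)·0.40^5·0.60^1 + C(6,6)·0.40^6·0.60^0.
= 0.036864 + 0.004096 = 0.0410.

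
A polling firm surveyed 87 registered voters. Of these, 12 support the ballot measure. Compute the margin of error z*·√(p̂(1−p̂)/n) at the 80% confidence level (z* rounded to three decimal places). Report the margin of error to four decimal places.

ME = 0.0474

With x = 12 successes in n = 87, p̂ = 0.13793.
Standard error of p̂: √(0.118906/87) = √0.001366736 = 0.036969.
z* = 1.282 at the 80% level.
So ME = 0.0474.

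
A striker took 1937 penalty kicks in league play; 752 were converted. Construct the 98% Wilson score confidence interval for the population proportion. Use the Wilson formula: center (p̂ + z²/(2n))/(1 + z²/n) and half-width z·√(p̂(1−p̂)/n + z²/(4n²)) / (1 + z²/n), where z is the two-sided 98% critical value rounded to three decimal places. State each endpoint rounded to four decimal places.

(0.3628, 0.4143)

Here p̂ = 752/1937 = 0.38823 and z = 2.326 (z² = 5.410276).
1 + z²/n = 1.002793.
Center = (0.38823 + 0.001397)/1.002793 = 0.38854.
Radicand: p̂(1−p̂)/n + z²/(4n²) = 0.000122616 + 0.000000360 = 0.000122976.
Half-width = 2.326·√0.000122976/1.002793 = 0.02572.
So the interval runs from 0.3628 to 0.4143.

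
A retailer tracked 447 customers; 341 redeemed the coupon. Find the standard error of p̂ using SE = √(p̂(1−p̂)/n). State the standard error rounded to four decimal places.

SE = 0.0201

p̂ = 341/447 = 0.76286.
p̂(1−p̂) = 0.76286·0.23714 = 0.180905.
Dividing by n and taking the root: √0.000404709 = 0.0201.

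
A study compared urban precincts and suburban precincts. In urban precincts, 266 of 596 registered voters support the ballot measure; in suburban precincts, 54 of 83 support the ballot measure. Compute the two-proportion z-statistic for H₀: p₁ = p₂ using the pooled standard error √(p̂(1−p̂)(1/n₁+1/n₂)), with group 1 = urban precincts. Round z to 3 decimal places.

Sample proportions: p̂₁ = 266/596 = 0.44631 and p̂₂ = 54/83 = 0.65060.
Pooling: p̂ = 320/679 = 0.47128.
SE = √[p̂(1−p̂)(1/n₁+1/n₂)] = √[0.47128·0.52872·(1/596+1/83)] ≈ 0.058482.
z = (p̂₁ − p̂₂)/SE = (0.44631 − 0.65060)/0.058482 = -0.20429/0.058482 = -3.493.

z = -3.493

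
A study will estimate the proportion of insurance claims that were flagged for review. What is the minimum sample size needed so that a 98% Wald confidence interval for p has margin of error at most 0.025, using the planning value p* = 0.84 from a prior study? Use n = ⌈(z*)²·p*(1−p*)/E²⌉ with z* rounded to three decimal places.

The 98% critical value is z* = 2.326.
p*(1−p*) = 0.84·0.16 = 0.1344.
Required n before rounding: 5.410276 × 0.1344 / 0.025² = 1163.426.
Rounding up, n = 1164.

n = 1164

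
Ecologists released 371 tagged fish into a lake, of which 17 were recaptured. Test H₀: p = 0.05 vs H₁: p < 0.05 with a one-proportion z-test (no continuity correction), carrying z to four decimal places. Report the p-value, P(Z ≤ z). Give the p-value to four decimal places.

Sample proportion p̂ = 17/371 = 0.04582.
SE₀ = √(0.05·0.95/371) = 0.011315.
z = (p̂ − p₀)/SE = (17/371 − 0.05)/0.011315 ≈ -0.3692.
p-value = P(Z ≤ z) with z = -0.3692 → 0.3560.

p-value = 0.3560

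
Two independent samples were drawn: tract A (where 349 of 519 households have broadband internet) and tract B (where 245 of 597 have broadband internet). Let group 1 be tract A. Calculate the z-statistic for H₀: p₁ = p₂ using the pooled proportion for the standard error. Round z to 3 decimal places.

z = 8.751

p̂₁ = 349/519 = 0.67245, p̂₂ = 245/597 = 0.41039.
Pooling: p̂ = 594/1116 = 0.53226.
Pooled SE = √[0.2489594·0.00360182] ≈ 0.029945.
z = (p̂₁ − p̂₂)/SE = (0.67245 − 0.41039)/0.029945 = 0.26206/0.029945 = 8.751.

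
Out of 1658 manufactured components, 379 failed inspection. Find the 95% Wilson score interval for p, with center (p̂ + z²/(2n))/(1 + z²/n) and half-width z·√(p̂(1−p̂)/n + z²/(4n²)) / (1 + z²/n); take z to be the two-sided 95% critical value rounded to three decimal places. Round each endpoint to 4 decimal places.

(0.2090, 0.2494)

p̂ = 379/1658 = 0.22859; z = 1.960, so z² = 3.841600.
Denominator 1 + z²/n = 1 + 3.841600/1658 = 1.002317.
Adjusted center: (0.22859 + z²/(2n))/1.002317 = 0.22922.
Radicand: p̂(1−p̂)/n + z²/(4n²) = 0.000106355 + 0.000000349 = 0.000106704.
Half-width = z·√(radicand)/denom = 1.960·0.010330/1.002317 = 0.02020.
Interval: 0.22922 ± 0.02020 → (0.2090, 0.2494).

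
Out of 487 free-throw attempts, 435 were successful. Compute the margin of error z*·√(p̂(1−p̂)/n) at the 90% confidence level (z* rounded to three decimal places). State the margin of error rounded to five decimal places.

p̂ = 435/487 = 0.89322.
Standard error of p̂: √(0.095375/487) = √0.000195842 = 0.013994.
The 90% critical value is z* = 1.645.
ME = 1.645·0.013994 = 0.02302.

ME = 0.02302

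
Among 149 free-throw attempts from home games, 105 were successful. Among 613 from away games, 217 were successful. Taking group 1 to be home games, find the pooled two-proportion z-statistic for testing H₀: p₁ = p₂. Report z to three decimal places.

z = 7.773

p̂₁ = 105/149 = 0.70470, p̂₂ = 217/613 = 0.35400.
Pooling: p̂ = 322/762 = 0.42257.
SE = √[p̂(1−p̂)(1/n₁+1/n₂)] = √[0.42257·0.57743·(1/149+1/613)] ≈ 0.045118.
z = 0.35070/0.045118 = 7.773.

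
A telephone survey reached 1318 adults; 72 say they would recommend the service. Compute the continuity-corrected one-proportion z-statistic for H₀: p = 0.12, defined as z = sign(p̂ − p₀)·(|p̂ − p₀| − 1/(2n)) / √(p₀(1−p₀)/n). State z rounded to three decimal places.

p̂ = 72/1318 = 0.05463. p̂ − p₀ = -0.065372.
1/(2n) = 0.000379.
Corrected numerator: |-0.065372| − 0.000379 = 0.064993.
Null standard error: √(0.12·0.88/1318) = √0.000080121 = 0.008951.
z = (−)0.064993/0.008951 = -7.261.

z = -7.261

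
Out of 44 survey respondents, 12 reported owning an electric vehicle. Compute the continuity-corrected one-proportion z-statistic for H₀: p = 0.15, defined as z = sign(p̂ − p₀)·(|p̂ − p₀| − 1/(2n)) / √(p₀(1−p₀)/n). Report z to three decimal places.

With x = 12 successes in n = 44, p̂ = 0.27273. p̂ − p₀ = 0.122727.
Continuity correction 1/(2n) = 1/88 = 0.011364.
Corrected numerator: |0.122727| − 0.011364 = 0.111363.
Null standard error: √(0.15·0.85/44) = √0.002897727 = 0.053831.
z = (+)0.111363/0.053831 = 2.069.

z = 2.069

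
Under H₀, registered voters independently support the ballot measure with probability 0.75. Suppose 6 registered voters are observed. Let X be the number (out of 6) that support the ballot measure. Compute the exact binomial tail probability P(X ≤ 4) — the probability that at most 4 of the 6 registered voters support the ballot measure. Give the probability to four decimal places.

X ~ Binomial(n=6, p=0.75).
P(X ≤ 4) = Σ_{j=0}^{4} C(6,j)·0.75^j·0.25^{6−j}.
= 0.000244 + 0.004395 + 0.032959 + 0.131836 + 0.296631 = 0.4661.

P = 0.4661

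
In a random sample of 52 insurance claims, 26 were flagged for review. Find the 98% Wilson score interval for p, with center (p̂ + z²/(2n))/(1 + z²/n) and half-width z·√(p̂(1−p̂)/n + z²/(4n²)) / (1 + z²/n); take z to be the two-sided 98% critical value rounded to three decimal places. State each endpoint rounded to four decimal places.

Here p̂ = 26/52 = 0.50000 and z = 2.326 (z² = 5.410276).
1 + z²/n = 1.104044.
Adjusted center: (0.50000 + z²/(2n))/1.104044 = 0.50000.
Radicand: p̂(1−p̂)/n + z²/(4n²) = 0.004807692 + 0.000500210 = 0.005307902.
Half-width = 2.326·√0.005307902/1.104044 = 0.15349.
CI: 0.50000 ± 0.15349 = (0.3465, 0.6535).

(0.3465, 0.6535)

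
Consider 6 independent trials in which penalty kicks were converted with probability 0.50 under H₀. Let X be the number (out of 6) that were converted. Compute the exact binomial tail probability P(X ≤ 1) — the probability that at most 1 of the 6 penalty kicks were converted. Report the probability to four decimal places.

X is binomial with n = 6 and p = 0.50.
P(X ≤ 1) = C(6,0)·0.50^0·0.50^6 + C(6,1)·0.50^1·0.50^5.
= 0.015625 + 0.093750 = 0.1094.

P = 0.1094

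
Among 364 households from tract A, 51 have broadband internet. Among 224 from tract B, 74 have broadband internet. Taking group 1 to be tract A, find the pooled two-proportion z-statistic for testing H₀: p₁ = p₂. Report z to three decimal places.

p̂₁ = 51/364 = 0.14011, p̂₂ = 74/224 = 0.33036.
Pooling: p̂ = 125/588 = 0.21259.
SE = √[p̂(1−p̂)(1/n₁+1/n₂)] = √[0.21259·0.78741·(1/364+1/224)] ≈ 0.034744.
z = (p̂₁ − p̂₂)/SE = (0.14011 − 0.33036)/0.034744 = -0.19025/0.034744 = -5.476.

z = -5.476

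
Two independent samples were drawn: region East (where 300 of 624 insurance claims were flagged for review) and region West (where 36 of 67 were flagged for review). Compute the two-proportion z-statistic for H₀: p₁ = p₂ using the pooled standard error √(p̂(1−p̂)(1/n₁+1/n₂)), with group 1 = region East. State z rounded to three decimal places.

z = -0.880

Sample proportions: p̂₁ = 300/624 = 0.48077 and p̂₂ = 36/67 = 0.53731.
Pooled p̂ = (300+36)/(624+67) = 336/691 = 0.48625.
Pooled SE = √[0.2498110·0.01652794] ≈ 0.064256.
z = -0.05654/0.064256 = -0.880.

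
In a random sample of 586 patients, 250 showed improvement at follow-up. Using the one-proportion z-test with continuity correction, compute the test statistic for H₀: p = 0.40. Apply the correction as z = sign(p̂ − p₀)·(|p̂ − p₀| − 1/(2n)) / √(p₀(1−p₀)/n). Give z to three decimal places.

The sample proportion is 250/586 = 0.42662. p̂ − p₀ = 0.026621.
Continuity correction 1/(2n) = 1/1172 = 0.000853.
Corrected numerator: |0.026621| − 0.000853 = 0.025768.
Null standard error: √(0.40·0.60/586) = √0.000409556 = 0.020237.
z = (+)0.025768/0.020237 = 1.273.

z = 1.273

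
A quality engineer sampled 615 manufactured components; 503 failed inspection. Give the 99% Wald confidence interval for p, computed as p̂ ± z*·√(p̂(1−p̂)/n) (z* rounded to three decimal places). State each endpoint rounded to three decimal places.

(0.778, 0.858)

p̂ = 503/615 = 0.81789.
SE(p̂) = √(0.81789·0.18211/615) = 0.015563.
The 99% critical value is z* = 2.576.
Margin = 2.576·0.015563 = 0.04009.
Interval: 0.81789 ± 0.04009 → (0.778, 0.858).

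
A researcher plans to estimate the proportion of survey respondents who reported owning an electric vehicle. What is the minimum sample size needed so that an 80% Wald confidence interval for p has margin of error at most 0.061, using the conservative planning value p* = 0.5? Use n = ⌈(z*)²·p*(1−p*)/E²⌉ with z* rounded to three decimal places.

n = 111

z* = 1.282 at the 80% level.
p*(1−p*) = 0.50·0.50 = 0.2500.
Required n before rounding: 1.643524 × 0.2500 / 0.061² = 110.422.
Rounding up, n = 111.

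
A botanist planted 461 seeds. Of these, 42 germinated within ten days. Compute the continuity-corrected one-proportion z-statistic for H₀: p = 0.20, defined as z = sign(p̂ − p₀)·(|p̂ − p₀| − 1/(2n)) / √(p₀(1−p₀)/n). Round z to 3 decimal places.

z = -5.787

The sample proportion is 42/461 = 0.09111. p̂ − p₀ = -0.108894.
1/(2n) = 0.001085.
Corrected numerator: |-0.108894| − 0.001085 = 0.107809.
SE₀ = √(0.20·0.80/461) = 0.018630.
z = (−)0.107809/0.018630 = -5.787.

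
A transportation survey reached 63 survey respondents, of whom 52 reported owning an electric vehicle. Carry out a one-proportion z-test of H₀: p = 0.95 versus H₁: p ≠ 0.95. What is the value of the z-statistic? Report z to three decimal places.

With x = 52 successes in n = 63, p̂ = 0.82540.
Null standard error: √(0.95·0.05/63) = √0.000753968 = 0.027458.
z = (p̂ − p₀)/SE = (0.82540 − 0.95)/0.027458 = -4.538.

z = -4.538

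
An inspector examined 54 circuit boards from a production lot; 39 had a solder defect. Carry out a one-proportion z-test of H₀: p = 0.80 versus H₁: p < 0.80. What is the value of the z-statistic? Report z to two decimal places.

z = -1.43

The sample proportion is 39/54 = 0.72222.
Null standard error: √(0.80·0.20/54) = √0.002962963 = 0.054433.
z = (0.72222 − 0.80)/0.054433 = -0.07778/0.054433 = -1.43.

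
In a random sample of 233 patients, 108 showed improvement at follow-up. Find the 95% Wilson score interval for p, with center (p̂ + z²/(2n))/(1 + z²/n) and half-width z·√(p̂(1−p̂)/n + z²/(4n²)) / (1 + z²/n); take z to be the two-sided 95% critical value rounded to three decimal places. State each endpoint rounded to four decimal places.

(0.4006, 0.5276)

Here p̂ = 108/233 = 0.46352 and z = 1.960 (z² = 3.841600).
Denominator 1 + z²/n = 1 + 3.841600/233 = 1.016488.
Center = (0.46352 + 0.008244)/1.016488 = 0.46411.
Radicand: p̂(1−p̂)/n + z²/(4n²) = 0.001067250 + 0.000017691 = 0.001084941.
Half-width = z·√(radicand)/denom = 1.960·0.032938/1.016488 = 0.06351.
So the interval runs from 0.4006 to 0.5276.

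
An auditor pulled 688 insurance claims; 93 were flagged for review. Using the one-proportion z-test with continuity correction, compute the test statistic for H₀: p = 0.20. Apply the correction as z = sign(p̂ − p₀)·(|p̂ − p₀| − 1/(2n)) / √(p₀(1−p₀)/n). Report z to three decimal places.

z = -4.203

p̂ = 93/688 = 0.13517. p̂ − p₀ = -0.064826.
Continuity correction 1/(2n) = 1/1376 = 0.000727.
Corrected numerator: |-0.064826| − 0.000727 = 0.064099.
SE₀ = √(0.20·0.80/688) = 0.015250.
z = (−)0.064099/0.015250 = -4.203.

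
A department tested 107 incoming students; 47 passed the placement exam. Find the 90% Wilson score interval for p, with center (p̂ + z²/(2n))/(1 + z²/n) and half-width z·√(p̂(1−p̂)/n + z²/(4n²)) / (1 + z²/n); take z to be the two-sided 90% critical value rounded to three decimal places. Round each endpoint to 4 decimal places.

Here p̂ = 47/107 = 0.43925 and z = 1.645 (z² = 2.706025).
Denominator 1 + z²/n = 1 + 2.706025/107 = 1.025290.
Adjusted center: (0.43925 + z²/(2n))/1.025290 = 0.44075.
Radicand: p̂(1−p̂)/n + z²/(4n²) = 0.002301960 + 0.000059089 = 0.002361049.
Half-width = 1.645·√0.002361049/1.025290 = 0.07796.
So the interval runs from 0.3628 to 0.5187.

(0.3628, 0.5187)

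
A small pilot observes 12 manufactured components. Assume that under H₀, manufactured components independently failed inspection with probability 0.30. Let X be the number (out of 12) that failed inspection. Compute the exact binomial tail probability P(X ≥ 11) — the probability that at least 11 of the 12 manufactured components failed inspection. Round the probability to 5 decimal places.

X ~ Binomial(n=12, p=0.30).
P(X ≥ 11) = C(12,11)·0.30^11·0.70^1 + C(12,12)·0.30^12·0.70^0.
= 0.000015 + 0.000001 = 0.00002.

P = 0.00002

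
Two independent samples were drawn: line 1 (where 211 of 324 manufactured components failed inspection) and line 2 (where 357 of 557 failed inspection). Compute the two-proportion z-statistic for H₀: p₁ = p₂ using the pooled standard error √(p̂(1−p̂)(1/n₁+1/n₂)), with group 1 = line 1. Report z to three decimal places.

p̂₁ = 211/324 = 0.65123, p̂₂ = 357/557 = 0.64093.
Pooling: p̂ = 568/881 = 0.64472.
Pooled SE = √[0.2290556·0.00488175] ≈ 0.033439.
z = (p̂₁ − p̂₂)/SE = (0.65123 − 0.64093)/0.033439 = 0.01030/0.033439 = 0.308.

z = 0.308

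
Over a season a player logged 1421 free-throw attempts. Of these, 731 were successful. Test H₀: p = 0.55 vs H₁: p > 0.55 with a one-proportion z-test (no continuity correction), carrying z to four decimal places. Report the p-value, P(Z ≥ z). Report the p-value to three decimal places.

p-value = 0.996

The sample proportion is 731/1421 = 0.51443.
SE₀ = √(0.55·0.45/1421) = 0.013197.
Test statistic (full precision, shown to 4 dp): z = (731/1421 − 0.55)/SE₀ ≈ -2.6955.
From the standard normal, P(Z ≥ z) = 0.996.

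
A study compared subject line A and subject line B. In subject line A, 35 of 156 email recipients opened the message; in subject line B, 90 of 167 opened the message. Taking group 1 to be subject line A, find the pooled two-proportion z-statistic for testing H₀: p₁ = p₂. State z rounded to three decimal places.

Sample proportions: p̂₁ = 35/156 = 0.22436 and p̂₂ = 90/167 = 0.53892.
Pooled p̂ = (35+90)/(156+167) = 125/323 = 0.38700.
Pooled SE = √[0.2372303·0.01239828] ≈ 0.054233.
z = (p̂₁ − p̂₂)/SE = (0.22436 − 0.53892)/0.054233 = -0.31456/0.054233 = -5.800.

z = -5.800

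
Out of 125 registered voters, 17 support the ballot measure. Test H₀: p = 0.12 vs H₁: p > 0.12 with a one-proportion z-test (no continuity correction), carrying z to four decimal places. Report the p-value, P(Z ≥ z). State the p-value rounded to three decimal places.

Sample proportion p̂ = 17/125 = 0.13600.
Null standard error: √(0.12·0.88/125) = √0.000844800 = 0.029065.
Test statistic (full precision, shown to 4 dp): z = (17/125 − 0.12)/SE₀ ≈ 0.5505.
From the standard normal, P(Z ≥ z) = 0.291.

p-value = 0.291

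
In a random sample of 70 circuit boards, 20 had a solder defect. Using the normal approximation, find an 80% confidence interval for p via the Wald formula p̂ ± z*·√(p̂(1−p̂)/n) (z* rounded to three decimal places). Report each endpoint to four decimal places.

p̂ = 20/70 = 0.28571.
SE = √(p̂(1−p̂)/n) = √(0.204082/70) = 0.053995.
For 80% confidence, z* = 1.282.
Margin of error: 1.282 × 0.053995 = 0.06922.
Interval: 0.28571 ± 0.06922 → (0.2165, 0.3549).

(0.2165, 0.3549)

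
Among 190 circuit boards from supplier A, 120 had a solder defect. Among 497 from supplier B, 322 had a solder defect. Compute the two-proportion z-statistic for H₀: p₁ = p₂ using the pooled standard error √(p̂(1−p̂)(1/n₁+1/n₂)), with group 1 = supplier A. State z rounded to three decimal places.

z = -0.399

Sample proportions: p̂₁ = 120/190 = 0.63158 and p̂₂ = 322/497 = 0.64789.
Pooling: p̂ = 442/687 = 0.64338.
SE = √[p̂(1−p̂)(1/n₁+1/n₂)] = √[0.64338·0.35662·(1/190+1/497)] ≈ 0.040856.
z = -0.01631/0.040856 = -0.399.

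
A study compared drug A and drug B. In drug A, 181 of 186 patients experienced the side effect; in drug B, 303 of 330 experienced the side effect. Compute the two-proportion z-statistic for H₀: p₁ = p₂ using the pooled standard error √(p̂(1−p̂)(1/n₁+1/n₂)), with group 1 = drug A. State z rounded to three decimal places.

Sample proportions: p̂₁ = 181/186 = 0.97312 and p̂₂ = 303/330 = 0.91818.
Pooling: p̂ = 484/516 = 0.93798.
SE = √[p̂(1−p̂)(1/n₁+1/n₂)] = √[0.93798·0.06202·(1/186+1/330)] ≈ 0.022114.
z = (p̂₁ − p̂₂)/SE = (0.97312 − 0.91818)/0.022114 = 0.05494/0.022114 = 2.484.

z = 2.484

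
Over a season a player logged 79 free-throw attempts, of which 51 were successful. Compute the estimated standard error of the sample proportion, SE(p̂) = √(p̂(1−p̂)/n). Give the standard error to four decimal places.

SE = 0.0538

p̂ = 51/79 = 0.64557.
p̂(1−p̂) = 0.228809.
SE = √(0.228809/79) = 0.0538.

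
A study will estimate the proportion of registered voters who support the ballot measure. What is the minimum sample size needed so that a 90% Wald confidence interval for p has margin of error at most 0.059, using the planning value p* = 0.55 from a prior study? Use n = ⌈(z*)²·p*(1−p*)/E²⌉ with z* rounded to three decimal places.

The 90% critical value is z* = 1.645.
p*(1−p*) = 0.55·0.45 = 0.2475.
(z*)²·p*(1−p*)/E² = 2.706025·0.2475/0.003481 = 192.399.
Rounding up, n = 193.

n = 193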